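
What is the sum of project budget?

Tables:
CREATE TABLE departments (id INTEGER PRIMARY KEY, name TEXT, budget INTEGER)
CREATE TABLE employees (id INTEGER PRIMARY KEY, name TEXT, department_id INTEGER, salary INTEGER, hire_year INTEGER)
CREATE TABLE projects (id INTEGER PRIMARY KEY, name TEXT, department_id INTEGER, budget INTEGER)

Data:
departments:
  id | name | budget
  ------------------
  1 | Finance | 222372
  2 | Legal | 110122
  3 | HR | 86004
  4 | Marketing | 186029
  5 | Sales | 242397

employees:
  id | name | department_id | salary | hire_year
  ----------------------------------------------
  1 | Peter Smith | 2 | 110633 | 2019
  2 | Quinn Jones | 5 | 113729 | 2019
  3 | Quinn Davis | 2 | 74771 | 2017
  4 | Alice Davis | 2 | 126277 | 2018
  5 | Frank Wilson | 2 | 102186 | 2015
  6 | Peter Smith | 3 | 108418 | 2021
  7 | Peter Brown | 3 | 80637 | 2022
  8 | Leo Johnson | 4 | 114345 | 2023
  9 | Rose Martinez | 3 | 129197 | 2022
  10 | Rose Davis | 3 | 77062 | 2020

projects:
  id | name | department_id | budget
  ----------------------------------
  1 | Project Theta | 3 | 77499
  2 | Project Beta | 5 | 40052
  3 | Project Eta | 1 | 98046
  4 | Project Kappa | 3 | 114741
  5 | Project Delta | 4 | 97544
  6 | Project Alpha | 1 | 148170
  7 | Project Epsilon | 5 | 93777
SELECT SUM(budget) FROM projects

Execution result:
669829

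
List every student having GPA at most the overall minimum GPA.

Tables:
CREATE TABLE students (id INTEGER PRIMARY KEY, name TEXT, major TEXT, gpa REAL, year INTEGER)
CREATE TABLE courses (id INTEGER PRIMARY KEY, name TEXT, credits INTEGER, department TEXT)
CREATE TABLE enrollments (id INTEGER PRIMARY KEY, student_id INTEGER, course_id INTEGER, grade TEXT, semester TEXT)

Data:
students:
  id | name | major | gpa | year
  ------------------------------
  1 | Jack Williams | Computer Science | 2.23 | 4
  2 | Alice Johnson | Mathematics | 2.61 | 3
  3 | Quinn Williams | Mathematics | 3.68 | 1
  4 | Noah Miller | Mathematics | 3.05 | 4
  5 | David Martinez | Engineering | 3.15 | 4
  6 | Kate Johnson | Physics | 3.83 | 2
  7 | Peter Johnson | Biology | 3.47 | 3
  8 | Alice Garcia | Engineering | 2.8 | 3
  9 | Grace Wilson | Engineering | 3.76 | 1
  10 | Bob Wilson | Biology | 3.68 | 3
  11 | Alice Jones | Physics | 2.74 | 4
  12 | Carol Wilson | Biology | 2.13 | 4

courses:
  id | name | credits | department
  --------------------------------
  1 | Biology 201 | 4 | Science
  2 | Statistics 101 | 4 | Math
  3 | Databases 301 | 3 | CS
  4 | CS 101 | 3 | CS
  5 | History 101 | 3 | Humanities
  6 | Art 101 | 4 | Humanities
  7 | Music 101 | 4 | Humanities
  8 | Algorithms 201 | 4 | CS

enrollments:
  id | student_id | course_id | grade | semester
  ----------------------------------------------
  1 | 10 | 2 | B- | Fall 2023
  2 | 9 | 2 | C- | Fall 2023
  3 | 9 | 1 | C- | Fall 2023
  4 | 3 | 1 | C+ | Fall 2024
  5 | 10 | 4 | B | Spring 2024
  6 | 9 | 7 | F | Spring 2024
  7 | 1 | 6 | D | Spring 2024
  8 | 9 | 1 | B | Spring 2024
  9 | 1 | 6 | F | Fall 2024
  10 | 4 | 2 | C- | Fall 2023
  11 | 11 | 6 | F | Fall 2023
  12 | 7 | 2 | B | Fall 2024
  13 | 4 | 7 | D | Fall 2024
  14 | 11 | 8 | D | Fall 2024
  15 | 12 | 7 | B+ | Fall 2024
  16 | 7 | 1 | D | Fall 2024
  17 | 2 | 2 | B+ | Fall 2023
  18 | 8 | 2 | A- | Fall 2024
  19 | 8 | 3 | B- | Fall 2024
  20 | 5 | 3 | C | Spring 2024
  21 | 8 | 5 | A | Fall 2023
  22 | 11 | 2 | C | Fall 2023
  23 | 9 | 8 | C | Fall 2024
SELECT name, gpa FROM students WHERE gpa <= (SELECT MIN(gpa) FROM students)

Execution result:
name | gpa
Carol Wilson | 2.13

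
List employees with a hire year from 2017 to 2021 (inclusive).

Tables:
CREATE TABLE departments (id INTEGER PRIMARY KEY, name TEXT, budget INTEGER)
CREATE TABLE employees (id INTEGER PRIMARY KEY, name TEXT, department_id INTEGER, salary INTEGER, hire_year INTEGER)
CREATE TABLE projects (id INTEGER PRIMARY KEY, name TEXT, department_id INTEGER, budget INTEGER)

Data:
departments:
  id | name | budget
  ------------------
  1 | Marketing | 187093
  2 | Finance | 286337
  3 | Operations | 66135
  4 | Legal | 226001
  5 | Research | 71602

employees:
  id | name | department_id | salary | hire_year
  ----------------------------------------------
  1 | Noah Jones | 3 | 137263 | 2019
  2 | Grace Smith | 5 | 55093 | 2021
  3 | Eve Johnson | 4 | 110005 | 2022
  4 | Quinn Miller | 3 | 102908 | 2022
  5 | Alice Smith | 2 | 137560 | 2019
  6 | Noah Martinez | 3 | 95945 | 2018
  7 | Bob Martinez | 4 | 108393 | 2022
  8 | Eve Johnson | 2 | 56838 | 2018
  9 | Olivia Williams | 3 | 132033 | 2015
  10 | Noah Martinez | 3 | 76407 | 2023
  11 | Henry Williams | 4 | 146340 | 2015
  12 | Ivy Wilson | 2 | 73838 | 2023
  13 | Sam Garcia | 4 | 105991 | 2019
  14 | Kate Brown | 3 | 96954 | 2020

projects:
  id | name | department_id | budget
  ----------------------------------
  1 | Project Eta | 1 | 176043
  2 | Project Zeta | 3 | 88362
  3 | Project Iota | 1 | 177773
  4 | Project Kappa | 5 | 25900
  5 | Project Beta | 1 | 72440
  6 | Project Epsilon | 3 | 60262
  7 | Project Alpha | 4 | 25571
SELECT name, hire_year FROM employees WHERE hire_year BETWEEN 2017 AND 2021

Execution result:
name | hire_year
Noah Jones | 2019
Grace Smith | 2021
Alice Smith | 2019
Noah Martinez | 2018
Eve Johnson | 2018
Sam Garcia | 2019
Kate Brown | 2020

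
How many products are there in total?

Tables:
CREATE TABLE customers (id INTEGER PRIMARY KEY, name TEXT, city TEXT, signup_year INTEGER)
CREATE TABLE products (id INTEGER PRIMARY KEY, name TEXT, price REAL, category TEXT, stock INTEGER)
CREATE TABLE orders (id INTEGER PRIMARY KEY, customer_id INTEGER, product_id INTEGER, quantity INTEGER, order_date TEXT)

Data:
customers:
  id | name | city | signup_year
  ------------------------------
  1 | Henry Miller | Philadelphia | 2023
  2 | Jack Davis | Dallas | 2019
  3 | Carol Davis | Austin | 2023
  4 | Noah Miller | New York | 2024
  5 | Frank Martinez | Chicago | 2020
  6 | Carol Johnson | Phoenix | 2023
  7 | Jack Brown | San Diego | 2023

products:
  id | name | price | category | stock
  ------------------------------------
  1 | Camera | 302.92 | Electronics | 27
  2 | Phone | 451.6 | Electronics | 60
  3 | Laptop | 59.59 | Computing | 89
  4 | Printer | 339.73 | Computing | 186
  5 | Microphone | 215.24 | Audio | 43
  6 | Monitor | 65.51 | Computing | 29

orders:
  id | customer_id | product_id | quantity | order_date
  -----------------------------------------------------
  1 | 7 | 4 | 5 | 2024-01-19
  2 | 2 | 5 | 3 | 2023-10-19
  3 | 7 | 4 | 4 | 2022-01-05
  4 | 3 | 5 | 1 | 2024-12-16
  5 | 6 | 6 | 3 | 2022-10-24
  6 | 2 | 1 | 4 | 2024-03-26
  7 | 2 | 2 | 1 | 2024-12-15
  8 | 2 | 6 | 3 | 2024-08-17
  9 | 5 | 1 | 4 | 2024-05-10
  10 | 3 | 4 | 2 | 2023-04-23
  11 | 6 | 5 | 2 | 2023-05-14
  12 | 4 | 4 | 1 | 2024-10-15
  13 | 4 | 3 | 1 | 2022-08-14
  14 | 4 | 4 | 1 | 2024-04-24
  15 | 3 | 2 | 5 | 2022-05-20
SELECT COUNT(*) FROM products

Execution result:
6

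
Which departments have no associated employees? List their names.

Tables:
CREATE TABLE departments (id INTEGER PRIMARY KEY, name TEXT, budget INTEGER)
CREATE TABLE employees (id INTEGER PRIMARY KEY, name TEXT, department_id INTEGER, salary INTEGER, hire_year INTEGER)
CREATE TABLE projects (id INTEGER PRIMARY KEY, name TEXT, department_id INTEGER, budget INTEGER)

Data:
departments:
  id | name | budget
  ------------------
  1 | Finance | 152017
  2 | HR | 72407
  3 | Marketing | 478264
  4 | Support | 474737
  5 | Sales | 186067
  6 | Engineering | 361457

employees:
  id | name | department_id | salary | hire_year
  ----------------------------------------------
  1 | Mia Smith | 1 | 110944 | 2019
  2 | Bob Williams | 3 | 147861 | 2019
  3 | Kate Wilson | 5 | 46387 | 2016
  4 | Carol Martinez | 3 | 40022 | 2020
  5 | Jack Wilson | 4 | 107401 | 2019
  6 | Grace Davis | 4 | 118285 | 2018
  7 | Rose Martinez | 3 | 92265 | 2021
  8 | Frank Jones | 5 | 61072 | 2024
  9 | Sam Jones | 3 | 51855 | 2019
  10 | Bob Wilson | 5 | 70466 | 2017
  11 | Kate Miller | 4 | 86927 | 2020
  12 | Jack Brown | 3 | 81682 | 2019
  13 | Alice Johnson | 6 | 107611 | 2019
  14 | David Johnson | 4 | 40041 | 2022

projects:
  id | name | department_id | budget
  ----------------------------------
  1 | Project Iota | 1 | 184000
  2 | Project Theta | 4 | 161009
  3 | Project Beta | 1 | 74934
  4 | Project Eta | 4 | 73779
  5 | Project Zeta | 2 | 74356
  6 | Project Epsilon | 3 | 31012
SELECT p.name FROM departments p LEFT JOIN employees c ON c.department_id = p.id WHERE c.id IS NULL

Execution result:
HR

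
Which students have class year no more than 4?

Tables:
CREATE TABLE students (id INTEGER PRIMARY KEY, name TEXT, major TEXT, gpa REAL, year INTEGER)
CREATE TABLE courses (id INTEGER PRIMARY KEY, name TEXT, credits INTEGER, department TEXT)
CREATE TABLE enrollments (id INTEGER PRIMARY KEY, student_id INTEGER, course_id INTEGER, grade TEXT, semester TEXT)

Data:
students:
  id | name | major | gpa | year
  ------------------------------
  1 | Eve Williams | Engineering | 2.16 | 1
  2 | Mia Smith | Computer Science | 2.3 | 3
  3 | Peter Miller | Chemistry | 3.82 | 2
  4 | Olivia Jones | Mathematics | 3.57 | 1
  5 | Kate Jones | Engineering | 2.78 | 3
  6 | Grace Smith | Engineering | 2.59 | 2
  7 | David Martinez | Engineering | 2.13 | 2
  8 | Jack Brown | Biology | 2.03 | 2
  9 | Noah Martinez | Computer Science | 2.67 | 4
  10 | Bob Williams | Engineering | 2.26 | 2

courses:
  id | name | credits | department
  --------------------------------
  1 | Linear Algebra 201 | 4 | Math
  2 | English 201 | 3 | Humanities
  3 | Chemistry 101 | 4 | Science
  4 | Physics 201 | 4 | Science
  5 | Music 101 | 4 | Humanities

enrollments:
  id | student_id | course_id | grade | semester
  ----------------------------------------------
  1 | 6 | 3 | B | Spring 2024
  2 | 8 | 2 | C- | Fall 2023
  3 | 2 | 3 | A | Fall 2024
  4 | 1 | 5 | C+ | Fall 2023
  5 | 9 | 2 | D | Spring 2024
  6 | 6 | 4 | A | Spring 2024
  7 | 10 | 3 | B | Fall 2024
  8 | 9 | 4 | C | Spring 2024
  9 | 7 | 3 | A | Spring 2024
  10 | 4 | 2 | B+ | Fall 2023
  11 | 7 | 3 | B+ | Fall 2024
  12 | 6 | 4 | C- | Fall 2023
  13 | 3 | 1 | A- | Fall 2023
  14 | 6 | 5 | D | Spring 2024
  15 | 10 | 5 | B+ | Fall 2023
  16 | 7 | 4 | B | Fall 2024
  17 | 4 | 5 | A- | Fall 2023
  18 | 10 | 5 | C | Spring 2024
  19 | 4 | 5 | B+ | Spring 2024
SELECT name, year FROM students WHERE year <= 4

Execution result:
name | year
Eve Williams | 1
Mia Smith | 3
Peter Miller | 2
Olivia Jones | 1
Kate Jones | 3
Grace Smith | 2
David Martinez | 2
Jack Brown | 2
Noah Martinez | 4
Bob Williams | 2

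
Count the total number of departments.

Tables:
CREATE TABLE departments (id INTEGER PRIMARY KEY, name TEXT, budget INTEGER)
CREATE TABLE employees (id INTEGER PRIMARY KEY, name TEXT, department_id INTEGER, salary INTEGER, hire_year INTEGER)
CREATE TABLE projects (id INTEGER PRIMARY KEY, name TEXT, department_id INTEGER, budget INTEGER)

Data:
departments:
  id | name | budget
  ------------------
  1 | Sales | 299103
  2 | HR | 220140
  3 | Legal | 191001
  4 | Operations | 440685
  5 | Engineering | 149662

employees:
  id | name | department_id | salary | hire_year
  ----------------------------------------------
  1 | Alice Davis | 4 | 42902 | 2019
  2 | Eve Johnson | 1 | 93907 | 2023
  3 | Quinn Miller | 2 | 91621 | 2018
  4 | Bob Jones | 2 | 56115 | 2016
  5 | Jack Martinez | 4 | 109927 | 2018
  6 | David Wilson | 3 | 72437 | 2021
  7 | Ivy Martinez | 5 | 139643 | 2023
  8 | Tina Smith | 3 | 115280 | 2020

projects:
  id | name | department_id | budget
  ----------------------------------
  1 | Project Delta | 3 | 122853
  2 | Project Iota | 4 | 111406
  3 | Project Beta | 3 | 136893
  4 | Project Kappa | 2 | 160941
SELECT COUNT(*) FROM departments

Execution result:
5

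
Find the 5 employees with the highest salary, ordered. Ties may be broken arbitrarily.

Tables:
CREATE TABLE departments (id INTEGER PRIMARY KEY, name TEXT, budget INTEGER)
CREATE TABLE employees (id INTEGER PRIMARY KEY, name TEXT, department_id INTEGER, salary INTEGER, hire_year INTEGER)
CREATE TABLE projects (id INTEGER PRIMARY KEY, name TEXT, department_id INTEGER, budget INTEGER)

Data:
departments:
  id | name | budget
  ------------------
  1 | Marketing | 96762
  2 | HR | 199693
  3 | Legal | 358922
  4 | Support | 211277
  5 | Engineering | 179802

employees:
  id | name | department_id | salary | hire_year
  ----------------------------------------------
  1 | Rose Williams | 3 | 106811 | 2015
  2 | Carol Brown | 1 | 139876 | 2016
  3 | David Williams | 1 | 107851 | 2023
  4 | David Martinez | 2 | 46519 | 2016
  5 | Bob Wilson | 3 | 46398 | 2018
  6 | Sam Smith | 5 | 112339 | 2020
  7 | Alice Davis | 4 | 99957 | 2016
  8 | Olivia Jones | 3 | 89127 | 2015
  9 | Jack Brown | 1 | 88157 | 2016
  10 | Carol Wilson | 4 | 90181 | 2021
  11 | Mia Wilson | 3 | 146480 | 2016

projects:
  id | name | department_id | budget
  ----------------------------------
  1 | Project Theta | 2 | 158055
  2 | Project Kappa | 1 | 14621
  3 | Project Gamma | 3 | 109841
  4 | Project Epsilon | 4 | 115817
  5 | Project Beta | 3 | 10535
SELECT name, salary FROM employees ORDER BY salary DESC LIMIT 5

Execution result:
name | salary
Mia Wilson | 146480
Carol Brown | 139876
Sam Smith | 112339
David Williams | 107851
Rose Williams | 106811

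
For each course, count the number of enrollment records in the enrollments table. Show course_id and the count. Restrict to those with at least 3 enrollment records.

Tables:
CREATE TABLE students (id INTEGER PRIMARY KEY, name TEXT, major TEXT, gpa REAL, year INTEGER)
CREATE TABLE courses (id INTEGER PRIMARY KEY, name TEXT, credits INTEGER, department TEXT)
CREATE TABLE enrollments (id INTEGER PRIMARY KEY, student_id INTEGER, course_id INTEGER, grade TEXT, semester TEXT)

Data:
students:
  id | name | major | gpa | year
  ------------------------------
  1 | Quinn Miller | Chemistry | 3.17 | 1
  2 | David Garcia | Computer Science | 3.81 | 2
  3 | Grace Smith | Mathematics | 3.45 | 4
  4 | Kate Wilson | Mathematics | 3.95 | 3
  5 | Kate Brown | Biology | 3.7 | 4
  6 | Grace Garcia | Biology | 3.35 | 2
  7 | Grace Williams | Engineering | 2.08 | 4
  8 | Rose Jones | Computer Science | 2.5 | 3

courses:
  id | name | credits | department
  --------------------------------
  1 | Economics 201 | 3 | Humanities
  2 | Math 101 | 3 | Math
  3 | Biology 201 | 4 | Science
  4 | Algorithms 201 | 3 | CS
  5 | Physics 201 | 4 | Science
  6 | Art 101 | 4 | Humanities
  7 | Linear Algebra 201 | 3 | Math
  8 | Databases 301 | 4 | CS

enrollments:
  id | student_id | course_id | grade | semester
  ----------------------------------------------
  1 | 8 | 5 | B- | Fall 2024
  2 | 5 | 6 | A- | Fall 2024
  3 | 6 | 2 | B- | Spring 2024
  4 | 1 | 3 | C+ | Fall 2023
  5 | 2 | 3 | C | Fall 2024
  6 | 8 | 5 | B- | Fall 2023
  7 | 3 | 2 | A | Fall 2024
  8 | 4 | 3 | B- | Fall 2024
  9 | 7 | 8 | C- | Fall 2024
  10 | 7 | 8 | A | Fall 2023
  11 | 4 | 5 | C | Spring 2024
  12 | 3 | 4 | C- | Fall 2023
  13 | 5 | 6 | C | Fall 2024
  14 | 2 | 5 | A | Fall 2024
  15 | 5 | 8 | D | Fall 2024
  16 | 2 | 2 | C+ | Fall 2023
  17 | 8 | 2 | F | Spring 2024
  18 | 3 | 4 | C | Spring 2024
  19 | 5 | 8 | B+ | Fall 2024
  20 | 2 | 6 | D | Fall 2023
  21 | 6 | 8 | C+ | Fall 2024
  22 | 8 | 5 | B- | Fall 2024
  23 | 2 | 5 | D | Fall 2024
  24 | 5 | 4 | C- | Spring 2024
SELECT course_id, COUNT(*) AS enrollment_count FROM enrollments GROUP BY course_id HAVING COUNT(*) >= 3

Execution result:
course_id | enrollment_count
2 | 4
3 | 3
4 | 3
5 | 6
6 | 3
8 | 5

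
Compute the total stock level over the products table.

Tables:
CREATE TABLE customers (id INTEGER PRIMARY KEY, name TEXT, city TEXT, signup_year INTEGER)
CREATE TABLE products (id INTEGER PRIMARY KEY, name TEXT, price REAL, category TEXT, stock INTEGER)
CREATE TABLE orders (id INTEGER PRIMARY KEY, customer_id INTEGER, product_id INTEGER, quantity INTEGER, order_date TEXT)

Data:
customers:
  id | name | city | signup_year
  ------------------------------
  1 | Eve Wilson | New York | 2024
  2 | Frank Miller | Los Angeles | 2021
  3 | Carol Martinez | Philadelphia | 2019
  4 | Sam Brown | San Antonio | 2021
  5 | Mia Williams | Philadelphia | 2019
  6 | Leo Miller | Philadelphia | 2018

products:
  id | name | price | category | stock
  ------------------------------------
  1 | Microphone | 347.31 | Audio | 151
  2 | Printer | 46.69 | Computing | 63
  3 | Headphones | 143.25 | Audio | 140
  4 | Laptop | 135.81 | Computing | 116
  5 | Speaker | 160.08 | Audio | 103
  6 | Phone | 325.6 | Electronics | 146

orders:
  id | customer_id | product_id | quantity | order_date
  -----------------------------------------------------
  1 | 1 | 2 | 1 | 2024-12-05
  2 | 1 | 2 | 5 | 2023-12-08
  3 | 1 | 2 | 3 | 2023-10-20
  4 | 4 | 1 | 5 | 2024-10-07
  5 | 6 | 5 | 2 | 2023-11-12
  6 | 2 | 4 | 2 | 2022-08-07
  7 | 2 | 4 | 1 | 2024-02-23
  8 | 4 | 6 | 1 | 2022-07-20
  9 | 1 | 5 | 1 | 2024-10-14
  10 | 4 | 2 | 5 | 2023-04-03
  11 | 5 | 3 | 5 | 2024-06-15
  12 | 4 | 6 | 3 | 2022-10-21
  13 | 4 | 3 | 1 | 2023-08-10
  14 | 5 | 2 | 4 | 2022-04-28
SELECT SUM(stock) FROM products

Execution result:
719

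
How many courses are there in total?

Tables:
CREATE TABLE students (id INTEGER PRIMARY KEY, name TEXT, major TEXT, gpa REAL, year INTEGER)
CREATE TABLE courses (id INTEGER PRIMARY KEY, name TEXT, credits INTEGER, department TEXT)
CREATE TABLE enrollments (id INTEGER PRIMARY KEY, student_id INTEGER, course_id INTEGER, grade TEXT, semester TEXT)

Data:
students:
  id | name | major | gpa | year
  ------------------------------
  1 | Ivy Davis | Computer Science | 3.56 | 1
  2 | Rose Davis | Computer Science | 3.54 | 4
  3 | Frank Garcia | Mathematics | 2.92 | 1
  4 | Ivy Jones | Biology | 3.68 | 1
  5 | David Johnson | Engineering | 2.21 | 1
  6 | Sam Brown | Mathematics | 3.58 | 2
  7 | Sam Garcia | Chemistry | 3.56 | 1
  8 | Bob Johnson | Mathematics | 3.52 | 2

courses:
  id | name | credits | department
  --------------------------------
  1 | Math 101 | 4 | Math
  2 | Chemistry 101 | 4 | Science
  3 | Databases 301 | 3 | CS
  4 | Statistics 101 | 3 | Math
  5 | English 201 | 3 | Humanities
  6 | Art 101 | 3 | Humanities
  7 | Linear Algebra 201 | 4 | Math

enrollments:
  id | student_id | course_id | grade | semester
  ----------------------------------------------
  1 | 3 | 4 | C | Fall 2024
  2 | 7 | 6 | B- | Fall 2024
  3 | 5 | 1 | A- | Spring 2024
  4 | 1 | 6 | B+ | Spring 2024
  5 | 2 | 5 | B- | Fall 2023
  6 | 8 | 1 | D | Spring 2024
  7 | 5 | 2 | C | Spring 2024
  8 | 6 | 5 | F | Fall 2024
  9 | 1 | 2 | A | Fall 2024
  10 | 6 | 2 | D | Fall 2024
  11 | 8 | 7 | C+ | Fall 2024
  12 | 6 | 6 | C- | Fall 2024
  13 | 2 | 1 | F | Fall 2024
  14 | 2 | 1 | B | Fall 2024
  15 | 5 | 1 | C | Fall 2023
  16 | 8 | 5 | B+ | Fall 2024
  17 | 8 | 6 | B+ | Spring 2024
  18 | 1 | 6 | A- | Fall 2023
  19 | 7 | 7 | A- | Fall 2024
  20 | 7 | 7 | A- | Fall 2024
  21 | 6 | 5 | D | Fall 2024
SELECT COUNT(*) FROM courses

Execution result:
7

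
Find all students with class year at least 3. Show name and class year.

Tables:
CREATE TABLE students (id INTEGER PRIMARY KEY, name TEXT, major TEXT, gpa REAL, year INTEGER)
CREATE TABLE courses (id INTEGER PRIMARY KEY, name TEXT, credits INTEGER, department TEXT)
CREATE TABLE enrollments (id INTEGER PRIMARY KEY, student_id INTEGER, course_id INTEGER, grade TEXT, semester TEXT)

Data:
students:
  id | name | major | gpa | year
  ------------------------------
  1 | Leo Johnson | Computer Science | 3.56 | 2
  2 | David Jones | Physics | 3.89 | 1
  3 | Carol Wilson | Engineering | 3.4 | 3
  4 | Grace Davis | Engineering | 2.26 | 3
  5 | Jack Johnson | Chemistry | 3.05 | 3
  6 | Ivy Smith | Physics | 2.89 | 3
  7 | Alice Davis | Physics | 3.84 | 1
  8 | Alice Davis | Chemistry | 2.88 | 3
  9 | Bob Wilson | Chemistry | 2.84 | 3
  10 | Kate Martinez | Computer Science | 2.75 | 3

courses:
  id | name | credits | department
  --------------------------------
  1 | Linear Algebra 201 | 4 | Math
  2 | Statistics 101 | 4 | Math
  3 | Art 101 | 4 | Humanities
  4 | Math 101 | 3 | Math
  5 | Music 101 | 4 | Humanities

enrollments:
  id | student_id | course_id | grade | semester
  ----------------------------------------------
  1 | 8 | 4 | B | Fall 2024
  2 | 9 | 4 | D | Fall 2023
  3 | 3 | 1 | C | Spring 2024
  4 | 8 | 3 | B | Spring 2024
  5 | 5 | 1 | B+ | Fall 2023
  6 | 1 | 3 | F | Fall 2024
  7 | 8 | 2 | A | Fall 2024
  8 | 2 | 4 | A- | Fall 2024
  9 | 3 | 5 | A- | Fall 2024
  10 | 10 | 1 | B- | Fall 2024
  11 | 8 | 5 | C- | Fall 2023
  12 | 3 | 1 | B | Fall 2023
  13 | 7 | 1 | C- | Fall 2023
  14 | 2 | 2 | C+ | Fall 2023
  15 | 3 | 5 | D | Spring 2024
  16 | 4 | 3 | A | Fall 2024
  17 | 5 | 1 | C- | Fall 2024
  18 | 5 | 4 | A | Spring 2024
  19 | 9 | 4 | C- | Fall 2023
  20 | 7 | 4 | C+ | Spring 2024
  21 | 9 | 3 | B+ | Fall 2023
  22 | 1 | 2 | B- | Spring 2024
SELECT name, year FROM students WHERE year >= 3

Execution result:
name | year
Carol Wilson | 3
Grace Davis | 3
Jack Johnson | 3
Ivy Smith | 3
Alice Davis | 3
Bob Wilson | 3
Kate Martinez | 3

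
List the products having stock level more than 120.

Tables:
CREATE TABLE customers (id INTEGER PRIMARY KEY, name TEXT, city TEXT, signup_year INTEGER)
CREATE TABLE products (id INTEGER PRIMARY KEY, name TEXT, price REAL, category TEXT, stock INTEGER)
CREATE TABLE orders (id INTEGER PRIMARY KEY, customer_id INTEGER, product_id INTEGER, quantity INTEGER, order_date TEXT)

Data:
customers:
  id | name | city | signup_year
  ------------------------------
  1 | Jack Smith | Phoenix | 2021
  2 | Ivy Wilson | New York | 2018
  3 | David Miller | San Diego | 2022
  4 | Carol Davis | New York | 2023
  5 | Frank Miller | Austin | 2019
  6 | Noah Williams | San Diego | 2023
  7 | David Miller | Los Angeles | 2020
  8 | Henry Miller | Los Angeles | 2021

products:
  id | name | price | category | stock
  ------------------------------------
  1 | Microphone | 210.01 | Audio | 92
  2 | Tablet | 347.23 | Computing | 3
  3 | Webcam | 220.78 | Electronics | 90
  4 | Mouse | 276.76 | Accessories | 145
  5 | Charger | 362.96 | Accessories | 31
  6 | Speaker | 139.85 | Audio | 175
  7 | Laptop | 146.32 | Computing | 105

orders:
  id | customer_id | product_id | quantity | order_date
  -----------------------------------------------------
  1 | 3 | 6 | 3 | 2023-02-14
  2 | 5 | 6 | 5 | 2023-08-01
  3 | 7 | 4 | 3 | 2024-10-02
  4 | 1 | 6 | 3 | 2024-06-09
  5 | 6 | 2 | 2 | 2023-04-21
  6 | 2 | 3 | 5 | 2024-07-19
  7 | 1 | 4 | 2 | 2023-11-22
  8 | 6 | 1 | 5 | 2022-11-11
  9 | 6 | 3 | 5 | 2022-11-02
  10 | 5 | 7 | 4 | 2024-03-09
SELECT name, stock FROM products WHERE stock > 120

Execution result:
name | stock
Mouse | 145
Speaker | 175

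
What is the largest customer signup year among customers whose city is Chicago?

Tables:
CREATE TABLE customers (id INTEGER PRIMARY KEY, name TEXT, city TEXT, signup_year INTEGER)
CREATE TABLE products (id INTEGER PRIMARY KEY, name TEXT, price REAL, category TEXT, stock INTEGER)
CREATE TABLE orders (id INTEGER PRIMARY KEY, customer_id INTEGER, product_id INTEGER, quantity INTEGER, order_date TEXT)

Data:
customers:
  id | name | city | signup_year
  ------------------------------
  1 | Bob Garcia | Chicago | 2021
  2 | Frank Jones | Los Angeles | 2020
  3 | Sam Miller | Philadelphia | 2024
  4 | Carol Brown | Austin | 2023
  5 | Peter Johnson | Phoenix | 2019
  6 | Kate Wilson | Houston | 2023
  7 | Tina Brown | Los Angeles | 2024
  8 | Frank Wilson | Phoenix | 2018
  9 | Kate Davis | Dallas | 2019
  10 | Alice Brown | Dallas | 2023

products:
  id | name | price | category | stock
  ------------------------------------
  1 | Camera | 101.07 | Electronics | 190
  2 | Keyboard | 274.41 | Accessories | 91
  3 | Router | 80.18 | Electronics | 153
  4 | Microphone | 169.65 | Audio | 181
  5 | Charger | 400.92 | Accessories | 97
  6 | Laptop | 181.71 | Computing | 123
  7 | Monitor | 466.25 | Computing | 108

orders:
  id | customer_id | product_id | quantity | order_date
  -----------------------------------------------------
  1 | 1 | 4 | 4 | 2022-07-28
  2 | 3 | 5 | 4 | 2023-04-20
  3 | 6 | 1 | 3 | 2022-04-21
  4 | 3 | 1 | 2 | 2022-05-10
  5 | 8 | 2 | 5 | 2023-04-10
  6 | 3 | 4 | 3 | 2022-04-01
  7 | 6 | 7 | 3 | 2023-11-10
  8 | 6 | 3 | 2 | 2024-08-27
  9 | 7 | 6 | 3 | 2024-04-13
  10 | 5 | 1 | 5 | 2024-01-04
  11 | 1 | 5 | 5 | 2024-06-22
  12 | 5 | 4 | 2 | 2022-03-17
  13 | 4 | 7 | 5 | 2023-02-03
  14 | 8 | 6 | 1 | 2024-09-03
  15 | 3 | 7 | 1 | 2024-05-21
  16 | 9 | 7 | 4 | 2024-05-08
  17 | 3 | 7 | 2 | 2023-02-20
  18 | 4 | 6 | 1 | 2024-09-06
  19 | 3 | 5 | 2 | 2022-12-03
SELECT MAX(signup_year) FROM customers WHERE city = 'Chicago'

Execution result:
2021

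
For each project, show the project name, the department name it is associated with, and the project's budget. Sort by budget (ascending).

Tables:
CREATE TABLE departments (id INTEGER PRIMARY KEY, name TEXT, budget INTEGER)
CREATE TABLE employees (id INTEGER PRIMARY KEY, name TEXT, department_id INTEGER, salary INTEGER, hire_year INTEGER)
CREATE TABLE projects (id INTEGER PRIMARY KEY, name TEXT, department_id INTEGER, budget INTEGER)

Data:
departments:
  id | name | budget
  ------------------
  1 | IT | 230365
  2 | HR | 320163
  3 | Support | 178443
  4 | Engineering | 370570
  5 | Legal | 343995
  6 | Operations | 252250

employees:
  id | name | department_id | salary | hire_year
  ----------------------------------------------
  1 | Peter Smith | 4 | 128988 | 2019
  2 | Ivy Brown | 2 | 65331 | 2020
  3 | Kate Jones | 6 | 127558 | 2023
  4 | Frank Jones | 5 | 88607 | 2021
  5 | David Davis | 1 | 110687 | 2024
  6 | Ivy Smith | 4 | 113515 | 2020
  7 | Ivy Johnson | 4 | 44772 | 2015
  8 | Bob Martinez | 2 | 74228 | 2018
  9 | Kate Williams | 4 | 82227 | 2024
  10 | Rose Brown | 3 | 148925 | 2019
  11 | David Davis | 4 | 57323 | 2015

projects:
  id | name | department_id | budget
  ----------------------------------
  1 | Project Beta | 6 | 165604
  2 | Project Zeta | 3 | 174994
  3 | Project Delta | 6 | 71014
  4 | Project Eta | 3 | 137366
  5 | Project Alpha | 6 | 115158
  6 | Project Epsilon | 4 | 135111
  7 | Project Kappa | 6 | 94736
SELECT c.name, p.name AS department, c.budget FROM projects c JOIN departments p ON c.department_id = p.id ORDER BY c.budget ASC

Execution result:
name | department | budget
Project Delta | Operations | 71014
Project Kappa | Operations | 94736
Project Alpha | Operations | 115158
Project Epsilon | Engineering | 135111
Project Eta | Support | 137366
Project Beta | Operations | 165604
Project Zeta | Support | 174994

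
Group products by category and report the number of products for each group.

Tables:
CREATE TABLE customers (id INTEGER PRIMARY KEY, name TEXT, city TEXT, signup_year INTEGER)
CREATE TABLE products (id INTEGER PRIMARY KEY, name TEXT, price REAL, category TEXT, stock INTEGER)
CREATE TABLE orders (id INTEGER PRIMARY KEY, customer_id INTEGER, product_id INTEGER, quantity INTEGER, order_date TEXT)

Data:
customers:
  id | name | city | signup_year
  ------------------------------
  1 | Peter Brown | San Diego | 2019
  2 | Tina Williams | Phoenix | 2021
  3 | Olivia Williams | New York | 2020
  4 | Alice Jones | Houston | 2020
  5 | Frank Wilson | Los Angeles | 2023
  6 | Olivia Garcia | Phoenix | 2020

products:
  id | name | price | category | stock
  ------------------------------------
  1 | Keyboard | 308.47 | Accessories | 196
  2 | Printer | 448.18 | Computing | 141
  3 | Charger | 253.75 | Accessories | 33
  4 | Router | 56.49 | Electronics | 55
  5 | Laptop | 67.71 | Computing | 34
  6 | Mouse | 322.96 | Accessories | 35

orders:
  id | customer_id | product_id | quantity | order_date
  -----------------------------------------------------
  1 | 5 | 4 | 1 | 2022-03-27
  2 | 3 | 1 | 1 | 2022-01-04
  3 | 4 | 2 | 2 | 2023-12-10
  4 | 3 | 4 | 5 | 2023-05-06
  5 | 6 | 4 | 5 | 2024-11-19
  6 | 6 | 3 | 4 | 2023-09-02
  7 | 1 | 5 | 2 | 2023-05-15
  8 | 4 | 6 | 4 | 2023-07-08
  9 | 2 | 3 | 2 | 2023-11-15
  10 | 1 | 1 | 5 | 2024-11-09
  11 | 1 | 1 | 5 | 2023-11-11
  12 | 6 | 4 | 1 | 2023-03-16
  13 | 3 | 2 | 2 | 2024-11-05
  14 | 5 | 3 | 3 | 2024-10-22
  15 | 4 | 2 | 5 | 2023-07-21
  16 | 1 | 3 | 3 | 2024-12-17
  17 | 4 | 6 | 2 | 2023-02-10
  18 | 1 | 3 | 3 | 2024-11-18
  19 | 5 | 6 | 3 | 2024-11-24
SELECT category, COUNT(*) AS n FROM products GROUP BY category

Execution result:
category | n
Accessories | 3
Computing | 2
Electronics | 1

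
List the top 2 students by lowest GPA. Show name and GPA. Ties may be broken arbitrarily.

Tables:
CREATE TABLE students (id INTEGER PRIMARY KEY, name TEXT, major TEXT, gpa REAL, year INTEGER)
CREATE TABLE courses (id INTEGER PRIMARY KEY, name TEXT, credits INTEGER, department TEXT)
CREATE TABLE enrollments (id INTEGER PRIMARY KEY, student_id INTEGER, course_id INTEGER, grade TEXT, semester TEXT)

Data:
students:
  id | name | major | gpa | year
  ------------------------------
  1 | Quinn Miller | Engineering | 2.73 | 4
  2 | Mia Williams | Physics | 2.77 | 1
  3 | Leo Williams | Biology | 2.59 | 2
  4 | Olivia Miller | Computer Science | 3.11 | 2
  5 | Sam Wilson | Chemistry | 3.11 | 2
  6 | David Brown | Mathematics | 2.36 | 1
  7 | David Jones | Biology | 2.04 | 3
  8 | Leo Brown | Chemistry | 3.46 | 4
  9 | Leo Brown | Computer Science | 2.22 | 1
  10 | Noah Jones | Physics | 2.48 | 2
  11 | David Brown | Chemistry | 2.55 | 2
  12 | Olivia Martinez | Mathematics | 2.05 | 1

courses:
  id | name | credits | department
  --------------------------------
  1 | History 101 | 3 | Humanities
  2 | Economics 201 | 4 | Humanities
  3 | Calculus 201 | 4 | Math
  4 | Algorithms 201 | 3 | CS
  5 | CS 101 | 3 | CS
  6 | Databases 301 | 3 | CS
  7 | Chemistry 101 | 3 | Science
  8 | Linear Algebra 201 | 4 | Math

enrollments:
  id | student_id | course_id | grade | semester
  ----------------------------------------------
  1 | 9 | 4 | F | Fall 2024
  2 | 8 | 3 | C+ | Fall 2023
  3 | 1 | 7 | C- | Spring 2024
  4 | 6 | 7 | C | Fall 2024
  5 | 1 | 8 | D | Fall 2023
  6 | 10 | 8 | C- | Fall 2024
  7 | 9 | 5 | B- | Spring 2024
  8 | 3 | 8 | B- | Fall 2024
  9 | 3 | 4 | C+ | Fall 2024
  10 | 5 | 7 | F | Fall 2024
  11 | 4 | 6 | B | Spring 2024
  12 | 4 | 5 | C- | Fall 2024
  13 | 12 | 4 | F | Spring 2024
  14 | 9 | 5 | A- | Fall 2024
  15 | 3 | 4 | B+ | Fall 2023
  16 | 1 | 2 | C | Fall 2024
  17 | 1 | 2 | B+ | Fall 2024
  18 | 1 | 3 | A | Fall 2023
SELECT name, gpa FROM students ORDER BY gpa ASC LIMIT 2

Execution result:
name | gpa
David Jones | 2.04
Olivia Martinez | 2.05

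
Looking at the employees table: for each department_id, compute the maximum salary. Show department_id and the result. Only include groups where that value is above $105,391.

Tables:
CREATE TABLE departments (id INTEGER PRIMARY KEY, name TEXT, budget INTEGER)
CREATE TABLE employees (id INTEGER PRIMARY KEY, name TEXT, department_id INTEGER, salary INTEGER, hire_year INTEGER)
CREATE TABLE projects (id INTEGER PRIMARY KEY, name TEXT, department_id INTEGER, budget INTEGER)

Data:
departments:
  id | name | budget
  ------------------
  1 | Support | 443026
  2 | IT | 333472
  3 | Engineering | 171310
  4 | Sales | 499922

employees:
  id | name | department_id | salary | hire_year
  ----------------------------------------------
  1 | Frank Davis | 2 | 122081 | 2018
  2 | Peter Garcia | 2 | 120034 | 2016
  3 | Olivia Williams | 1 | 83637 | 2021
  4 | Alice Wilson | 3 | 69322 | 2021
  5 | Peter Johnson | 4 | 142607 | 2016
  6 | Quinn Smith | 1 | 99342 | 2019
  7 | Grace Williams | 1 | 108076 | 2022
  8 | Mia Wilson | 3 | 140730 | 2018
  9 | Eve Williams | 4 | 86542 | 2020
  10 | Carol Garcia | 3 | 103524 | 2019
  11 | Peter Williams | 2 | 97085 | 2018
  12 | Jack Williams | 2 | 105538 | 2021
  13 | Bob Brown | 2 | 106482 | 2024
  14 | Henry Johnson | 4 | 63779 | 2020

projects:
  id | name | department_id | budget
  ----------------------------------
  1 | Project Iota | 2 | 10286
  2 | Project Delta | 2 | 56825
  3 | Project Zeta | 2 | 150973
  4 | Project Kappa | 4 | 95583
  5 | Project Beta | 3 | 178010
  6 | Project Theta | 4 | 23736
SELECT department_id, MAX(salary) AS max_salary FROM employees GROUP BY department_id HAVING MAX(salary) > 105391

Execution result:
department_id | max_salary
1 | 108076
2 | 122081
3 | 140730
4 | 142607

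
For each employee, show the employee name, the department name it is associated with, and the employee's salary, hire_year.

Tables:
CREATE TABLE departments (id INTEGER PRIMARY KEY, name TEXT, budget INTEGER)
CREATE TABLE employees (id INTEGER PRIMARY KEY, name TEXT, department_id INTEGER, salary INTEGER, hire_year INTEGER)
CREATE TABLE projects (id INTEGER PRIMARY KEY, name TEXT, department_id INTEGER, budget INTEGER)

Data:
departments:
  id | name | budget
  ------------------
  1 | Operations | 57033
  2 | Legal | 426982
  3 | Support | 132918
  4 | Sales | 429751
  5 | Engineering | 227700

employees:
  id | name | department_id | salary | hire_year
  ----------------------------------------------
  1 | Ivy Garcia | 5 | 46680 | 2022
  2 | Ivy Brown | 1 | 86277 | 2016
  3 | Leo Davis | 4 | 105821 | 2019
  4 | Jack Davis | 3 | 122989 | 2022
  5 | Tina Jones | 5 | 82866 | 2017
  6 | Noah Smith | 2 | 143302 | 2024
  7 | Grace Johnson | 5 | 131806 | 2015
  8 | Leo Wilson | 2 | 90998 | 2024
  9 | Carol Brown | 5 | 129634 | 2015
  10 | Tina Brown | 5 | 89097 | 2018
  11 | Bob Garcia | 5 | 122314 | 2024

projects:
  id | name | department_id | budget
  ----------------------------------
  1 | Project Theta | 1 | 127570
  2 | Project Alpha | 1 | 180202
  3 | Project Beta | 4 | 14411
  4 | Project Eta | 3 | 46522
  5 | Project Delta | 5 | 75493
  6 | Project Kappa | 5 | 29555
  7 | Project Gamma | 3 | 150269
SELECT c.name, p.name AS department, c.salary, c.hire_year FROM employees c JOIN departments p ON c.department_id = p.id

Execution result:
name | department | salary | hire_year
Ivy Garcia | Engineering | 46680 | 2022
Ivy Brown | Operations | 86277 | 2016
Leo Davis | Sales | 105821 | 2019
Jack Davis | Support | 122989 | 2022
Tina Jones | Engineering | 82866 | 2017
Noah Smith | Legal | 143302 | 2024
Grace Johnson | Engineering | 131806 | 2015
Leo Wilson | Legal | 90998 | 2024
Carol Brown | Engineering | 129634 | 2015
Tina Brown | Engineering | 89097 | 2018
Bob Garcia | Engineering | 122314 | 2024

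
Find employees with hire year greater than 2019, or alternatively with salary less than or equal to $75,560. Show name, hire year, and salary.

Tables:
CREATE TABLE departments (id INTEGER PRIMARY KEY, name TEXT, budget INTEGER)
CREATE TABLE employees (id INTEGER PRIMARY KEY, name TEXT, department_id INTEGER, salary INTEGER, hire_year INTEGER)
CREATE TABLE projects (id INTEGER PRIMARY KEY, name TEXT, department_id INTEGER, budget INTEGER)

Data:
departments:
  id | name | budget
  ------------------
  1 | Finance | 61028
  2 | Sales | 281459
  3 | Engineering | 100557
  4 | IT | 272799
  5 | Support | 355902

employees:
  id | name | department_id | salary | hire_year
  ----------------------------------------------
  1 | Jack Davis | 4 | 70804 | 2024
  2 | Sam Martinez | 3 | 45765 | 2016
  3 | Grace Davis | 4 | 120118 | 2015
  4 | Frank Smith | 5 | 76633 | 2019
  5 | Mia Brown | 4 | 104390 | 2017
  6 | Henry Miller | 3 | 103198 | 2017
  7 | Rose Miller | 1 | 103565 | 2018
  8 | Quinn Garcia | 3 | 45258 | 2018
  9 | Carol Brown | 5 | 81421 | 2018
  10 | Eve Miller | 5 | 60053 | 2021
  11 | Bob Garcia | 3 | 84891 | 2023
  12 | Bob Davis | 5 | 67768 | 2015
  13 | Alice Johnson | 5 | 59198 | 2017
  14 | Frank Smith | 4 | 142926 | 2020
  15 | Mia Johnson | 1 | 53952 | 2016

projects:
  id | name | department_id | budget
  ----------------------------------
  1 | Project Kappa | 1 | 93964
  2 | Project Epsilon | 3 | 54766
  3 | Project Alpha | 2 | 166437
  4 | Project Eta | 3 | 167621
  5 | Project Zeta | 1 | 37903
SELECT name, hire_year, salary FROM employees WHERE hire_year > 2019 OR salary <= 75560

Execution result:
name | hire_year | salary
Jack Davis | 2024 | 70804
Sam Martinez | 2016 | 45765
Quinn Garcia | 2018 | 45258
Eve Miller | 2021 | 60053
Bob Garcia | 2023 | 84891
Bob Davis | 2015 | 67768
Alice Johnson | 2017 | 59198
Frank Smith | 2020 | 142926
Mia Johnson | 2016 | 53952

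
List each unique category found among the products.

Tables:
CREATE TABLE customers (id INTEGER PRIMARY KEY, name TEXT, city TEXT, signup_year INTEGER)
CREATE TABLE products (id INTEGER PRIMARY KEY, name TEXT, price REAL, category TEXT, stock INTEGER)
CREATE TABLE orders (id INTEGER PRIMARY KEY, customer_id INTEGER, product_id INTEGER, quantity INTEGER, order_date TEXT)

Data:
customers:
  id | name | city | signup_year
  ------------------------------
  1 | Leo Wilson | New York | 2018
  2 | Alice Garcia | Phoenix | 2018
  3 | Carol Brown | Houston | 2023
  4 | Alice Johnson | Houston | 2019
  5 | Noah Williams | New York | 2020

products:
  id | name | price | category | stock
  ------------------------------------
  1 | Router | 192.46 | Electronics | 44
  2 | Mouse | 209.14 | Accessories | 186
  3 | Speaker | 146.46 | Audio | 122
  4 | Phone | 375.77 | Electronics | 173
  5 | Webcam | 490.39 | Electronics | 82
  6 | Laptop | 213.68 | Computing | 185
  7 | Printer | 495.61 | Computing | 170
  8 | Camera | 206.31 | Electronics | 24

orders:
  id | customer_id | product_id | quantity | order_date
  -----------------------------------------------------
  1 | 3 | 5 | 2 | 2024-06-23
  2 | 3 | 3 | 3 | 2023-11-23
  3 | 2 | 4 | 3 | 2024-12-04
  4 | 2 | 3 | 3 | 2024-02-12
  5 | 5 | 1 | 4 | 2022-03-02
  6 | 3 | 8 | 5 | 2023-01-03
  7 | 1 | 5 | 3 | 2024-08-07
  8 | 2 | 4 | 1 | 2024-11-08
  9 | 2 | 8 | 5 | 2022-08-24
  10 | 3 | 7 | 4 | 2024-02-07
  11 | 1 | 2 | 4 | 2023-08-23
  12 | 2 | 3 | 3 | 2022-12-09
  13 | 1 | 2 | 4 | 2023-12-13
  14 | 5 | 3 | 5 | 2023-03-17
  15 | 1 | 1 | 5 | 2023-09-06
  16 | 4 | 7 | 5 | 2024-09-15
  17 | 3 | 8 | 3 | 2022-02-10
SELECT DISTINCT category FROM products

Execution result:
category
Electronics
Accessories
Audio
Computing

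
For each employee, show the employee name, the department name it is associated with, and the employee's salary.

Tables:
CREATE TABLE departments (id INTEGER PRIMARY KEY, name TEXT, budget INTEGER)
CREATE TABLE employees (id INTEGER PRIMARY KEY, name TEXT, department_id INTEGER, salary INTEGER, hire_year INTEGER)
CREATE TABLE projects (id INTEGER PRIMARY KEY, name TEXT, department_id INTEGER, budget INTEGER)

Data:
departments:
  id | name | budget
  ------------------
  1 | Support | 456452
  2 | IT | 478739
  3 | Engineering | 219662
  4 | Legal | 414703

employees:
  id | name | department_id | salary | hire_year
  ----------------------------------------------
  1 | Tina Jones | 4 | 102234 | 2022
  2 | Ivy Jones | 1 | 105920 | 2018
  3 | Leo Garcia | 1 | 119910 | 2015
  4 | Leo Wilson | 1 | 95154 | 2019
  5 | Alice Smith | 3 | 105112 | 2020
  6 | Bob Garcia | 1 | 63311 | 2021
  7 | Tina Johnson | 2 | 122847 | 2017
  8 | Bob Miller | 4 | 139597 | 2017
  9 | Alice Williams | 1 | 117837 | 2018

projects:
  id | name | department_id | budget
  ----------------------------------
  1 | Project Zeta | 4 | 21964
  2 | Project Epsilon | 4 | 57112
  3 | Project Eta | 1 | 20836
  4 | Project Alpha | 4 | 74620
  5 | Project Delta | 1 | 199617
SELECT c.name, p.name AS department, c.salary FROM employees c JOIN departments p ON c.department_id = p.id

Execution result:
name | department | salary
Tina Jones | Legal | 102234
Ivy Jones | Support | 105920
Leo Garcia | Support | 119910
Leo Wilson | Support | 95154
Alice Smith | Engineering | 105112
Bob Garcia | Support | 63311
Tina Johnson | IT | 122847
Bob Miller | Legal | 139597
Alice Williams | Support | 117837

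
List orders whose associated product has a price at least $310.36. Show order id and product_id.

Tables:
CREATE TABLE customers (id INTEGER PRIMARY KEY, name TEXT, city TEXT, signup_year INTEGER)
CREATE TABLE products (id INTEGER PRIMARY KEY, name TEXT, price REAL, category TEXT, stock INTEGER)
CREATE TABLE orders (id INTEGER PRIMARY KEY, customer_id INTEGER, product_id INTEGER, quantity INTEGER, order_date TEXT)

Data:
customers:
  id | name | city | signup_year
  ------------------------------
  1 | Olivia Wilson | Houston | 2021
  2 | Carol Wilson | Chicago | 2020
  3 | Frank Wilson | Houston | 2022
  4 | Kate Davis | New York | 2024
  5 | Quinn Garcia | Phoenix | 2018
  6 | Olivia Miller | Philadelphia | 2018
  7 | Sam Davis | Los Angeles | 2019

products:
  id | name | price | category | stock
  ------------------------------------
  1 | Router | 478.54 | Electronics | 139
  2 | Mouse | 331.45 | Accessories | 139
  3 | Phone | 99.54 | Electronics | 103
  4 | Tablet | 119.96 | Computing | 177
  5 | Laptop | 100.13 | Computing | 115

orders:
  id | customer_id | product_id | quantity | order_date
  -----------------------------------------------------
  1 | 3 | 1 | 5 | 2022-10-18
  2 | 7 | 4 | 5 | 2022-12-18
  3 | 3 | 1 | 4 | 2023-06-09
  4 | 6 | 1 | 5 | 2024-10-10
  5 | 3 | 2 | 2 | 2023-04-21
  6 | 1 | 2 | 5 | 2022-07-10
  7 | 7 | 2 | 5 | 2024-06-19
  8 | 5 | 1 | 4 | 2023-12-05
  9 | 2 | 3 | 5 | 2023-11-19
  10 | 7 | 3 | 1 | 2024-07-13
SELECT id, product_id FROM orders WHERE product_id IN (SELECT id FROM products WHERE price >= 310.36)

Execution result:
id | product_id
1 | 1
3 | 1
4 | 1
5 | 2
6 | 2
7 | 2
8 | 1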